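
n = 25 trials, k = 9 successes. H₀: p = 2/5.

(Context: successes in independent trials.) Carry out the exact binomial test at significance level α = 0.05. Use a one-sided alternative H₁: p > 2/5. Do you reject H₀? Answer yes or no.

reject H₀: no

Exact binomial: n=25, k=9, p₀=2/5=0.4000
P(X≥9) from Σ C(n,i)·p₀^i·(1−p₀)^(n−i)
p-value (one-sided, H₁ greater) = 0.72647
At α=0.05: p ≥ α → fail to reject H₀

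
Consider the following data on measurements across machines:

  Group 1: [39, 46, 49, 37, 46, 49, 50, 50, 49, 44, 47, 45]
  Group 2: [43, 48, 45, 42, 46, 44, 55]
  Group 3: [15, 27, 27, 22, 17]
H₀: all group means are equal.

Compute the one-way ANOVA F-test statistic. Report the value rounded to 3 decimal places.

Group means [45.92, 46.14, 21.60], grand mean 40.917
SSB = Σnᵢ(x̄ᵢ−x̄)² = 2356.860; SSW = ΣΣ(x−x̄ᵢ)² = 432.974
MSB = 2356.860/2 = 1178.4298; MSW = 432.974/21 = 20.6178
F = MSB/MSW = 57.1559
df = (2, 21)

test statistic = 57.156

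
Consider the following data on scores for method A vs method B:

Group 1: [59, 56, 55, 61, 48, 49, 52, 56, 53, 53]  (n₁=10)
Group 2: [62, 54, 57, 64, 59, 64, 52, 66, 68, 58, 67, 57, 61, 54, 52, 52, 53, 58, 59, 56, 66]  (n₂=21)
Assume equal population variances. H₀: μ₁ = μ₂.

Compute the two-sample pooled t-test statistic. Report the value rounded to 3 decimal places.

x̄₁=54.200, s₁=4.077, n₁=10
x̄₂=59.000, s₂=5.282, n₂=21
s_p² = [9·4.077² + 20·5.282²]/29 = 24.4000
SE = √(s_p²·(1/10+1/21)) = 1.8979
t = (54.200−59.000)/1.8979 = -2.5292
df = 29

test statistic = -2.529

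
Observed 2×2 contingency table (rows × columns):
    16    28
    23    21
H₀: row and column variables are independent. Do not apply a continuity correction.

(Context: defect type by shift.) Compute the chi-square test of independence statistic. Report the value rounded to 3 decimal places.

test statistic = 2.256

Row totals [44, 44], col totals [39, 49], n=88
χ² = (16−19.50)²/19.50 + (28−24.50)²/24.50 + (23−19.50)²/19.50 + (21−24.50)²/24.50 = 2.2564
df = 1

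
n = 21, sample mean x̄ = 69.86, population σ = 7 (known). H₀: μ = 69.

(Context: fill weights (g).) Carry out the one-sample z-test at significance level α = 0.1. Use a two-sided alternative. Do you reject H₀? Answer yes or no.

reject H₀: no

SE = σ/√n = 7/√21 = 1.5275
z = (x̄−μ₀)/SE = (69.86−69)/1.5275 = 0.5630
p-value (two-sided) = 0.57343
At α=0.1: p ≥ α → fail to reject H₀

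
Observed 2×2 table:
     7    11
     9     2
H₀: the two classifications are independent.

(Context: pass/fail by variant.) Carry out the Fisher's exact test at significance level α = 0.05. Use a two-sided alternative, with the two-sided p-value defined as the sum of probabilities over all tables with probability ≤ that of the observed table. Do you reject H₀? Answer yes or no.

Margins: r₁=18, r₂=11, c₁=16, c₂=13, n=29
p_obs = C(18,7)·C(11,9)/C(29,16); sum pmf over tables with pmf ≤ p_obs
p-value (two-sided) = 0.05237
At α=0.05: p ≥ α → fail to reject H₀

reject H₀: no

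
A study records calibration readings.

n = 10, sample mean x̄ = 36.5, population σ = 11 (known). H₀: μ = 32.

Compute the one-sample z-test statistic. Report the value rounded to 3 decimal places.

SE = σ/√n = 11/√10 = 3.4785
z = (x̄−μ₀)/SE = (36.5−32)/3.4785 = 1.2937

test statistic = 1.294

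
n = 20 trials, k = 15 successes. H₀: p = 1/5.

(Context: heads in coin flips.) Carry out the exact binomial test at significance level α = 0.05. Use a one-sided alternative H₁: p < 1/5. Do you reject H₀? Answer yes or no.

reject H₀: no

Exact binomial: n=20, k=15, p₀=1/5=0.2000
P(X≤15) from Σ C(n,i)·p₀^i·(1−p₀)^(n−i)
p-value (one-sided, H₁ less) = 1.00000
At α=0.05: p ≥ α → fail to reject H₀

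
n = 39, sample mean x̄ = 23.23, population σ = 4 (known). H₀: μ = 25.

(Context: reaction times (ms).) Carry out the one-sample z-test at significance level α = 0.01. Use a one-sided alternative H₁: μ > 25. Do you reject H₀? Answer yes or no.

SE = σ/√n = 4/√39 = 0.6405
z = (x̄−μ₀)/SE = (23.23−25)/0.6405 = -2.7634
p-value (one-sided, H₁ greater) = 0.99714
At α=0.01: p ≥ α → fail to reject H₀

reject H₀: no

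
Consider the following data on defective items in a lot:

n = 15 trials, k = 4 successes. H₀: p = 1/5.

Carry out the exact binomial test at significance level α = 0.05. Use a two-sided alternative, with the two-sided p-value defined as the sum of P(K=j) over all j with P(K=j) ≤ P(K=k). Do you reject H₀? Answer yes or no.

reject H₀: no

Exact binomial: n=15, k=4, p₀=1/5=0.2000
P(X=j) = C(n,j)·p₀^j·(1−p₀)^(n−j); p = Σ P(X=j) over j with P(X=j) ≤ P(X=4)
p-value (two-sided) = 0.51896
At α=0.05: p ≥ α → fail to reject H₀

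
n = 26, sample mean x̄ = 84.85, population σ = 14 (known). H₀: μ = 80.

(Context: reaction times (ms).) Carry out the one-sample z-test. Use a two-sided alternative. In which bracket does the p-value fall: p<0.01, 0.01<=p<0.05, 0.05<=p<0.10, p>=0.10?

p-value bracket: 0.05<=p<0.10

SE = σ/√n = 14/√26 = 2.7456
z = (x̄−μ₀)/SE = (84.85−80)/2.7456 = 1.7664
p-value (two-sided) = 0.07732
→ bracket: 0.05<=p<0.10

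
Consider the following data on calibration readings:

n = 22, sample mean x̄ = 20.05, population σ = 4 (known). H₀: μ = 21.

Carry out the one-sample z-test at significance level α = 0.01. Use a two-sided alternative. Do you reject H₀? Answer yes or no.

SE = σ/√n = 4/√22 = 0.8528
z = (x̄−μ₀)/SE = (20.05−21)/0.8528 = -1.1140
p-value (two-sided) = 0.26529
At α=0.01: p ≥ α → fail to reject H₀

reject H₀: no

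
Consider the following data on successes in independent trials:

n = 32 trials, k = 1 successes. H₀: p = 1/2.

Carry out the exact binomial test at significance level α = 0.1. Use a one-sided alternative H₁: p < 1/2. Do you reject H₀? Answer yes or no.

Exact binomial: n=32, k=1, p₀=1/2=0.5000
P(X≤1) from Σ C(n,i)·p₀^i·(1−p₀)^(n−i)
p-value (one-sided, H₁ less) = 0.00000
At α=0.1: p < α → reject H₀

reject H₀: yes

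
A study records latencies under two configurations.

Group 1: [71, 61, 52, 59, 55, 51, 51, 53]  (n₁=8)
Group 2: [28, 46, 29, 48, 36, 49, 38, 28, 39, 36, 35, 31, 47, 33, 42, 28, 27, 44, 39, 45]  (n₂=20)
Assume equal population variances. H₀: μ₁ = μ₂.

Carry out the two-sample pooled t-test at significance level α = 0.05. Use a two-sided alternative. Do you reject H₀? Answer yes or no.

reject H₀: yes

x̄₁=56.625, s₁=6.886, n₁=8
x̄₂=37.400, s₂=7.451, n₂=20
s_p² = [7·6.886² + 19·7.451²]/26 = 53.3337
SE = √(s_p²·(1/8+1/20)) = 3.0551
t = (56.625−37.400)/3.0551 = 6.2928
df = 26
p-value (two-sided) = 0.00000
At α=0.05: p < α → reject H₀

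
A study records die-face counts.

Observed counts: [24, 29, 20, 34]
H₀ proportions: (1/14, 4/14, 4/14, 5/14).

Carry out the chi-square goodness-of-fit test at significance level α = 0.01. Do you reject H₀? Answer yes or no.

reject H₀: yes

n = 107; E_i = n·p_i = [7.64, 30.57, 30.57, 38.21]
χ² = (24−7.64)²/7.64 + (29−30.57)²/30.57 + (20−30.57)²/30.57 + (34−38.21)²/38.21 = 39.2084
df = 3
p-value (upper-tail) = 0.00000
At α=0.01: p < α → reject H₀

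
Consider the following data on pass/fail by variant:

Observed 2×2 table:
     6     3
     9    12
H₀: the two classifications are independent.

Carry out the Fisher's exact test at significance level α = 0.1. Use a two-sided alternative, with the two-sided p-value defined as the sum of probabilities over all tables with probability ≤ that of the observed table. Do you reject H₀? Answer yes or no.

Margins: r₁=9, r₂=21, c₁=15, c₂=15, n=30
p_obs = C(9,6)·C(21,9)/C(30,15); sum pmf over tables with pmf ≤ p_obs
p-value (two-sided) = 0.42699
At α=0.1: p ≥ α → fail to reject H₀

reject H₀: no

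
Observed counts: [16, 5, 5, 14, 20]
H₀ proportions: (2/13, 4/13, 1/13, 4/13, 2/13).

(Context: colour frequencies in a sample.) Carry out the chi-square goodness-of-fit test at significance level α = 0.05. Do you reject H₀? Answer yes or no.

reject H₀: yes

n = 60; E_i = n·p_i = [9.23, 18.46, 4.62, 18.46, 9.23]
χ² = (16−9.23)²/9.23 + (5−18.46)²/18.46 + (5−4.62)²/4.62 + (14−18.46)²/18.46 + (20−9.23)²/9.23 = 28.4542
df = 4
p-value (upper-tail) = 0.00001
At α=0.05: p < α → reject H₀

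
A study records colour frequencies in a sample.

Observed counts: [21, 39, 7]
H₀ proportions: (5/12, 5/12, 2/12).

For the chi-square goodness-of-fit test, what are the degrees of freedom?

df = k − 1 = 3 − 1 = 2

degrees of freedom = 2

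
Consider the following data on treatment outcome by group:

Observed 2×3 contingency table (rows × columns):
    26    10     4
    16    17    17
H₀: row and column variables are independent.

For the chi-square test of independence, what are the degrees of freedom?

df = (r−1)(c−1) = (2−1)·(3−1) = 2

degrees of freedom = 2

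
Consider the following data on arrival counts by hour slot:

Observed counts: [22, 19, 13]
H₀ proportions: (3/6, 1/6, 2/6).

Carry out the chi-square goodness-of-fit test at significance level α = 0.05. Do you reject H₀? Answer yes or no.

reject H₀: yes

n = 54; E_i = n·p_i = [27.00, 9.00, 18.00]
χ² = (22−27.00)²/27.00 + (19−9.00)²/9.00 + (13−18.00)²/18.00 = 13.4259
df = 2
p-value (upper-tail) = 0.00122
At α=0.05: p < α → reject H₀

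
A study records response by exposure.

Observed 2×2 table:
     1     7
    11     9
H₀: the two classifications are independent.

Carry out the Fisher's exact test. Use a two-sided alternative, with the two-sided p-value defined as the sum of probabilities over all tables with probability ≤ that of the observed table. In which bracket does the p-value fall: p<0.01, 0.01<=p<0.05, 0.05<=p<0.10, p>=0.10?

p-value bracket: 0.05<=p<0.10

Margins: r₁=8, r₂=20, c₁=12, c₂=16, n=28
p_obs = C(8,1)·C(20,11)/C(28,12); sum pmf over tables with pmf ≤ p_obs
p-value (two-sided) = 0.08822
→ bracket: 0.05<=p<0.10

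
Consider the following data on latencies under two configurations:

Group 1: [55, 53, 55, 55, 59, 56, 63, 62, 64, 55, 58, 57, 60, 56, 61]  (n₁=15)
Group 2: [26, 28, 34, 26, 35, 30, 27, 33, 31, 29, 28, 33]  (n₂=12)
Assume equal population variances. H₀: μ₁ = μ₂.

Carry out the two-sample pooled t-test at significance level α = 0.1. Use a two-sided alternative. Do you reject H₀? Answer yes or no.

x̄₁=57.933, s₁=3.390, n₁=15
x̄₂=30.000, s₂=3.162, n₂=12
s_p² = [14·3.390² + 11·3.162²]/25 = 10.8373
SE = √(s_p²·(1/15+1/12)) = 1.2750
t = (57.933−30.000)/1.2750 = 21.9087
df = 25
p-value (two-sided) = 0.00000
At α=0.1: p < α → reject H₀

reject H₀: yes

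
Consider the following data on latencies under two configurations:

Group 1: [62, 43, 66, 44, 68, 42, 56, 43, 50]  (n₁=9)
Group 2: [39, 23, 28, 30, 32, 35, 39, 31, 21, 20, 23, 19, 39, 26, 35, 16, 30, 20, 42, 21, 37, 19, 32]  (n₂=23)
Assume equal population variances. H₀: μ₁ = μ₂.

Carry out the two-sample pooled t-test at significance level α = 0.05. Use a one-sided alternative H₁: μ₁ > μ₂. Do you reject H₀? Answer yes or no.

x̄₁=52.667, s₁=10.571, n₁=9
x̄₂=28.565, s₂=7.879, n₂=23
s_p² = [8·10.571² + 22·7.879²]/30 = 75.3217
SE = √(s_p²·(1/9+1/23)) = 3.4123
t = (52.667−28.565)/3.4123 = 7.0631
df = 30
p-value (one-sided, H₁ greater) = 0.00000
At α=0.05: p < α → reject H₀

reject H₀: yes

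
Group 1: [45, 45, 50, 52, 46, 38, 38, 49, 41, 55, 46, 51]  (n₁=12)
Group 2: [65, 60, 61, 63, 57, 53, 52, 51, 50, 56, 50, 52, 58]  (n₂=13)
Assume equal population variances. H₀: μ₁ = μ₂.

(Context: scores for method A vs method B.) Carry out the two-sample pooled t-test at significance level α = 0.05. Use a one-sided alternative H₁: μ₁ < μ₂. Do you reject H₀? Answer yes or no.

x̄₁=46.333, s₁=5.399, n₁=12
x̄₂=56.000, s₂=5.115, n₂=13
s_p² = [11·5.399² + 12·5.115²]/23 = 27.5942
SE = √(s_p²·(1/12+1/13)) = 2.1029
t = (46.333−56.000)/2.1029 = -4.5968
df = 23
p-value (one-sided, H₁ less) = 0.00006
At α=0.05: p < α → reject H₀

reject H₀: yes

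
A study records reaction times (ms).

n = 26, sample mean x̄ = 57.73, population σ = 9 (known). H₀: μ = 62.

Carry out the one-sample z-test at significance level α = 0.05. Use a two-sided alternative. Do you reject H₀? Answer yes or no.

SE = σ/√n = 9/√26 = 1.7650
z = (x̄−μ₀)/SE = (57.73−62)/1.7650 = -2.4192
p-value (two-sided) = 0.01555
At α=0.05: p < α → reject H₀

reject H₀: yes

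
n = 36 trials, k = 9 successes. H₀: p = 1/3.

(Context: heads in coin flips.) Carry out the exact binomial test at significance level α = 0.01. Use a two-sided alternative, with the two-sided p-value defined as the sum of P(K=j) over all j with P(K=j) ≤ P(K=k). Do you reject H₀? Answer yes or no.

Exact binomial: n=36, k=9, p₀=1/3=0.3333
P(X=j) = C(n,j)·p₀^j·(1−p₀)^(n−j); p = Σ P(X=j) over j with P(X=j) ≤ P(X=9)
p-value (two-sided) = 0.37690
At α=0.01: p ≥ α → fail to reject H₀

reject H₀: no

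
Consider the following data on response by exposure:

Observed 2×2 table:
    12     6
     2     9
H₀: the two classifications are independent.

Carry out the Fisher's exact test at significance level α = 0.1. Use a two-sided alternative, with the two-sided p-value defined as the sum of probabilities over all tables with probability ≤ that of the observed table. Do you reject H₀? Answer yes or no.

Margins: r₁=18, r₂=11, c₁=14, c₂=15, n=29
p_obs = C(18,12)·C(11,2)/C(29,14); sum pmf over tables with pmf ≤ p_obs
p-value (two-sided) = 0.02094
At α=0.1: p < α → reject H₀

reject H₀: yes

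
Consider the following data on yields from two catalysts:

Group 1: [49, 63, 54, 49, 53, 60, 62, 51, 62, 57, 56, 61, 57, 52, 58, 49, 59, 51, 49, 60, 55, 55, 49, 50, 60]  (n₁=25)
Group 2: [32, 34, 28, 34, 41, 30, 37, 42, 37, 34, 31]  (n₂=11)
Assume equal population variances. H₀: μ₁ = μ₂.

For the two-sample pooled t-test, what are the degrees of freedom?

df = n₁ + n₂ − 2 = 25 + 11 − 2 = 34

degrees of freedom = 34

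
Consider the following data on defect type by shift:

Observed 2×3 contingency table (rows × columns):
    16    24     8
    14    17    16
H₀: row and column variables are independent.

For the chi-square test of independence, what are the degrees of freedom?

df = (r−1)(c−1) = (2−1)·(3−1) = 2

degrees of freedom = 2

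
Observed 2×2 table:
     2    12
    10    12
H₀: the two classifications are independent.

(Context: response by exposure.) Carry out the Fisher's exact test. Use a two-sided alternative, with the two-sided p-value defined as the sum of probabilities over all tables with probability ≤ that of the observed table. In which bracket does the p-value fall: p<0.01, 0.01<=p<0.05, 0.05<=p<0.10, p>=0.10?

p-value bracket: 0.05<=p<0.10

Margins: r₁=14, r₂=22, c₁=12, c₂=24, n=36
p_obs = C(14,2)·C(22,10)/C(36,12); sum pmf over tables with pmf ≤ p_obs
p-value (two-sided) = 0.07562
→ bracket: 0.05<=p<0.10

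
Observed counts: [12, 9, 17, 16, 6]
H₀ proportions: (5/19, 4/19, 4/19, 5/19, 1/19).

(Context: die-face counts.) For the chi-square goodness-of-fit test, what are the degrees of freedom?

degrees of freedom = 4

df = k − 1 = 5 − 1 = 4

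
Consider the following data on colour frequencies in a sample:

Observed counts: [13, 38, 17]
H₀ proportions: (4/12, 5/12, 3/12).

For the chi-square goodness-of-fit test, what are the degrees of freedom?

degrees of freedom = 2

df = k − 1 = 3 − 1 = 2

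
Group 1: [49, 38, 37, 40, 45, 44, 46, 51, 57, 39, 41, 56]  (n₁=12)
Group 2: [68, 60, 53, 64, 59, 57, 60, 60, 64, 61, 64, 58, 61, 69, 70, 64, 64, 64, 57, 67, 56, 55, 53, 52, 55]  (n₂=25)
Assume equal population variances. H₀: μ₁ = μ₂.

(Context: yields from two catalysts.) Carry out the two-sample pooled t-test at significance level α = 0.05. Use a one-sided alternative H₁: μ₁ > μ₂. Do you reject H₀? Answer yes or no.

x̄₁=45.250, s₁=6.797, n₁=12
x̄₂=60.600, s₂=5.140, n₂=25
s_p² = [11·6.797² + 24·5.140²]/35 = 32.6357
SE = √(s_p²·(1/12+1/25)) = 2.0063
t = (45.250−60.600)/2.0063 = -7.6511
df = 35
p-value (one-sided, H₁ greater) = 1.00000
At α=0.05: p ≥ α → fail to reject H₀

reject H₀: no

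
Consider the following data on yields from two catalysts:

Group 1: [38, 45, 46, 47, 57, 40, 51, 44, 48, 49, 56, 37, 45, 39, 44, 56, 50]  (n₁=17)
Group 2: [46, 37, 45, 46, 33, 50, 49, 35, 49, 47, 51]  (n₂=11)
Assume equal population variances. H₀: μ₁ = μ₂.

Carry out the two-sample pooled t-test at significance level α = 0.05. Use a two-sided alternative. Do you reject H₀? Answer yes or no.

x̄₁=46.588, s₁=6.175, n₁=17
x̄₂=44.364, s₂=6.345, n₂=11
s_p² = [16·6.175² + 10·6.345²]/26 = 38.9486
SE = √(s_p²·(1/17+1/11)) = 2.4149
t = (46.588−44.364)/2.4149 = 0.9212
df = 26
p-value (two-sided) = 0.36542
At α=0.05: p ≥ α → fail to reject H₀

reject H₀: no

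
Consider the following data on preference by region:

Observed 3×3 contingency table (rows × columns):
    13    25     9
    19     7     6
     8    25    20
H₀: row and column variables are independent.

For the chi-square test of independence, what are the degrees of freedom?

df = (r−1)(c−1) = (3−1)·(3−1) = 4

degrees of freedom = 4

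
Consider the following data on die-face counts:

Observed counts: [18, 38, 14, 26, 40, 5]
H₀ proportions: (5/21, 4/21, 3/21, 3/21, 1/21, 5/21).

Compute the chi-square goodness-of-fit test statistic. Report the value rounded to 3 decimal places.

test statistic = 204.750

n = 141; E_i = n·p_i = [33.57, 26.86, 20.14, 20.14, 6.71, 33.57]
χ² = (18−33.57)²/33.57 + (38−26.86)²/26.86 + (14−20.14)²/20.14 + (26−20.14)²/20.14 + (40−6.71)²/6.71 + (5−33.57)²/33.57 = 204.7504
df = 5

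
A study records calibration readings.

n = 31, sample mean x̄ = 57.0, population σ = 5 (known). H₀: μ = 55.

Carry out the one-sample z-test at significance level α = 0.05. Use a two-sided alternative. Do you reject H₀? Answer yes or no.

SE = σ/√n = 5/√31 = 0.8980
z = (x̄−μ₀)/SE = (57.0−55)/0.8980 = 2.2271
p-value (two-sided) = 0.02594
At α=0.05: p < α → reject H₀

reject H₀: yes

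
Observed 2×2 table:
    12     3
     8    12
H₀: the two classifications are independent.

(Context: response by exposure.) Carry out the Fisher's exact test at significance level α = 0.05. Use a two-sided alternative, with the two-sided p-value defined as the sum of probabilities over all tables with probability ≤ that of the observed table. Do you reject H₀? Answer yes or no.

Margins: r₁=15, r₂=20, c₁=20, c₂=15, n=35
p_obs = C(15,12)·C(20,8)/C(35,20); sum pmf over tables with pmf ≤ p_obs
p-value (two-sided) = 0.03687
At α=0.05: p < α → reject H₀

reject H₀: yes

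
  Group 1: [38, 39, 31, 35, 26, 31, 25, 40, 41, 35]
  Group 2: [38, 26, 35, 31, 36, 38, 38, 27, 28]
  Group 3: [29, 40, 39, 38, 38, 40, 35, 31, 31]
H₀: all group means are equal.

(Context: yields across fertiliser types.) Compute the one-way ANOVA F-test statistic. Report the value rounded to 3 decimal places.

test statistic = 0.631

Group means [34.10, 33.00, 35.67], grand mean 34.250
SSB = Σnᵢ(x̄ᵢ−x̄)² = 32.350; SSW = ΣΣ(x−x̄ᵢ)² = 640.900
MSB = 32.350/2 = 16.1750; MSW = 640.900/25 = 25.6360
F = MSB/MSW = 0.6309
df = (2, 25)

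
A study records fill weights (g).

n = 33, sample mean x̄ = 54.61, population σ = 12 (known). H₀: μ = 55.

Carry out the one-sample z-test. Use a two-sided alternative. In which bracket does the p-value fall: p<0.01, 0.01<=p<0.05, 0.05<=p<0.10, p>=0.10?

p-value bracket: p>=0.10

SE = σ/√n = 12/√33 = 2.0889
z = (x̄−μ₀)/SE = (54.61−55)/2.0889 = -0.1867
p-value (two-sided) = 0.85190
→ bracket: p>=0.10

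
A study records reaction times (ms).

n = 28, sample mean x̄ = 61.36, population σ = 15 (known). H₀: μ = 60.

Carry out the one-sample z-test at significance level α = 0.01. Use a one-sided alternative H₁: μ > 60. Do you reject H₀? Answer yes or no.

reject H₀: no

SE = σ/√n = 15/√28 = 2.8347
z = (x̄−μ₀)/SE = (61.36−60)/2.8347 = 0.4798
p-value (one-sided, H₁ greater) = 0.31570
At α=0.01: p ≥ α → fail to reject H₀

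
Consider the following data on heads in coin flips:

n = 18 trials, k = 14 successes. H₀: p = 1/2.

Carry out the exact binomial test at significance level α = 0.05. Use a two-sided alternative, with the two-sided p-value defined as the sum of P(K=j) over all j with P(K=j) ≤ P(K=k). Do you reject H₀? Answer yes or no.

Exact binomial: n=18, k=14, p₀=1/2=0.5000
P(X=j) = C(n,j)·p₀^j·(1−p₀)^(n−j); p = Σ P(X=j) over j with P(X=j) ≤ P(X=14)
p-value (two-sided) = 0.03088
At α=0.05: p < α → reject H₀

reject H₀: yes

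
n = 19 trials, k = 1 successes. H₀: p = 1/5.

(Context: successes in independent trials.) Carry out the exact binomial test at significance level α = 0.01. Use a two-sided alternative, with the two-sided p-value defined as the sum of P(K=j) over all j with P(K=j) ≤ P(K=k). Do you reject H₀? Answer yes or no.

reject H₀: no

Exact binomial: n=19, k=1, p₀=1/5=0.2000
P(X=j) = C(n,j)·p₀^j·(1−p₀)^(n−j); p = Σ P(X=j) over j with P(X=j) ≤ P(X=1)
p-value (two-sided) = 0.15047
At α=0.01: p ≥ α → fail to reject H₀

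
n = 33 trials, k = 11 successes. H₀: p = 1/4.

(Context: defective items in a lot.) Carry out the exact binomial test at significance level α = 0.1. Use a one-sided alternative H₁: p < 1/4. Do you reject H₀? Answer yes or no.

reject H₀: no

Exact binomial: n=33, k=11, p₀=1/4=0.2500
P(X≤11) from Σ C(n,i)·p₀^i·(1−p₀)^(n−i)
p-value (one-sided, H₁ less) = 0.90128
At α=0.1: p ≥ α → fail to reject H₀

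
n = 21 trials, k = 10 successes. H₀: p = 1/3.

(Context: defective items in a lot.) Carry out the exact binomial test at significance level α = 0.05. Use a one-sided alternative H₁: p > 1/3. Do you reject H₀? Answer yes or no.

reject H₀: no

Exact binomial: n=21, k=10, p₀=1/3=0.3333
P(X≥10) from Σ C(n,i)·p₀^i·(1−p₀)^(n−i)
p-value (one-sided, H₁ greater) = 0.12478
At α=0.05: p ≥ α → fail to reject H₀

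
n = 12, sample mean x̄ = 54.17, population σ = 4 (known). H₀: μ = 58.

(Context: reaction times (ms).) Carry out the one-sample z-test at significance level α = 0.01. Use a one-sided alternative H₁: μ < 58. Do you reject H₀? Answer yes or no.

SE = σ/√n = 4/√12 = 1.1547
z = (x̄−μ₀)/SE = (54.17−58)/1.1547 = -3.3169
p-value (one-sided, H₁ less) = 0.00046
At α=0.01: p < α → reject H₀

reject H₀: yes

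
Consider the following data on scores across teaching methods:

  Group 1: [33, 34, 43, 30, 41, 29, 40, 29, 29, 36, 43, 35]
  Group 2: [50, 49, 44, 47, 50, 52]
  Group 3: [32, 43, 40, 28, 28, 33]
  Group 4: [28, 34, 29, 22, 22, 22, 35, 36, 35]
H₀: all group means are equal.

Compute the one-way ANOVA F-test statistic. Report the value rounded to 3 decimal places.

Group means [35.17, 48.67, 34.00, 29.22], grand mean 35.788
SSB = Σnᵢ(x̄ᵢ−x̄)² = 1406.960; SSW = ΣΣ(x−x̄ᵢ)² = 854.556
MSB = 1406.960/3 = 468.9865; MSW = 854.556/29 = 29.4674
F = MSB/MSW = 15.9154
df = (3, 29)

test statistic = 15.915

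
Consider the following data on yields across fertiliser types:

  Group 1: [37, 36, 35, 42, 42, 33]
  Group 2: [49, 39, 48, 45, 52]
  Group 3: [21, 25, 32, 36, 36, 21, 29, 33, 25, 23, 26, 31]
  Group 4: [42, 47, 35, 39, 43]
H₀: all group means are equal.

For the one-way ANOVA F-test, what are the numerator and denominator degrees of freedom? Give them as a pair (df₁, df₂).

k = 4 groups, N = 28 total
df = (k−1, N−k) = (4−1, 28−4) = (3, 24)

degrees of freedom = [3, 24]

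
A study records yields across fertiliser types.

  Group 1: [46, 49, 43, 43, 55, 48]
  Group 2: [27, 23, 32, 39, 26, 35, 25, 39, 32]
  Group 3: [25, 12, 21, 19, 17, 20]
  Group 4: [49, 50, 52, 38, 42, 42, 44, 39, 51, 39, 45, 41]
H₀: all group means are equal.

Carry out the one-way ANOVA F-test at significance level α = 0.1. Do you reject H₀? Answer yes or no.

reject H₀: yes

Group means [47.33, 30.89, 19.00, 44.33], grand mean 36.606
SSB = Σnᵢ(x̄ᵢ−x̄)² = 3560.990; SSW = ΣΣ(x−x̄ᵢ)² = 758.889
MSB = 3560.990/3 = 1186.9966; MSW = 758.889/29 = 26.1686
F = MSB/MSW = 45.3596
df = (3, 29)
p-value (upper-tail) = 0.00000
At α=0.1: p < α → reject H₀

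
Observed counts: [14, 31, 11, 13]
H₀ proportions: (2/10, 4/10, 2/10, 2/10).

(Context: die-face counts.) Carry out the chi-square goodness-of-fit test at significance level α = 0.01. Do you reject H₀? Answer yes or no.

n = 69; E_i = n·p_i = [13.80, 27.60, 13.80, 13.80]
χ² = (14−13.80)²/13.80 + (31−27.60)²/27.60 + (11−13.80)²/13.80 + (13−13.80)²/13.80 = 1.0362
df = 3
p-value (upper-tail) = 0.79249
At α=0.01: p ≥ α → fail to reject H₀

reject H₀: no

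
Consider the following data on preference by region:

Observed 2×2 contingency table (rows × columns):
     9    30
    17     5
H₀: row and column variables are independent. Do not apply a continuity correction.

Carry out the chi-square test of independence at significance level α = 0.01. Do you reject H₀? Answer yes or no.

reject H₀: yes

Row totals [39, 22], col totals [26, 35], n=61
χ² = (9−16.62)²/16.62 + (30−22.38)²/22.38 + (17−9.38)²/9.38 + (5−12.62)²/12.62 = 16.8930
df = 1
p-value (upper-tail) = 0.00004
At α=0.01: p < α → reject H₀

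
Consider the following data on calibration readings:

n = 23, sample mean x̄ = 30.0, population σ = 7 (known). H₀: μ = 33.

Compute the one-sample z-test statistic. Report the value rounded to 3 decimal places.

test statistic = -2.055

SE = σ/√n = 7/√23 = 1.4596
z = (x̄−μ₀)/SE = (30.0−33)/1.4596 = -2.0554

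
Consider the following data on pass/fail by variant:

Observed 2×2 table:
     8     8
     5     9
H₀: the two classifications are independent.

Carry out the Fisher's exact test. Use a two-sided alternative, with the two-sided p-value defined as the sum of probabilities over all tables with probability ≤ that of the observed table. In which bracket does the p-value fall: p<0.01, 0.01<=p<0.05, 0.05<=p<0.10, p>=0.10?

p-value bracket: p>=0.10

Margins: r₁=16, r₂=14, c₁=13, c₂=17, n=30
p_obs = C(16,8)·C(14,5)/C(30,13); sum pmf over tables with pmf ≤ p_obs
p-value (two-sided) = 0.48365
→ bracket: p>=0.10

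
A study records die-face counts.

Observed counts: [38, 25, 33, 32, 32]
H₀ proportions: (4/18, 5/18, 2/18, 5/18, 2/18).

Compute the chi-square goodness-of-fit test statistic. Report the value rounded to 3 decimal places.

test statistic = 36.571

n = 160; E_i = n·p_i = [35.56, 44.44, 17.78, 44.44, 17.78]
χ² = (38−35.56)²/35.56 + (25−44.44)²/44.44 + (33−17.78)²/17.78 + (32−44.44)²/44.44 + (32−17.78)²/17.78 = 36.5712
df = 4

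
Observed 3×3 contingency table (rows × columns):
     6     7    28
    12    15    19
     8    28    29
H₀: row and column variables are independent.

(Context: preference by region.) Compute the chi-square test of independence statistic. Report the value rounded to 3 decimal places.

test statistic = 12.177

Row totals [41, 46, 65], col totals [26, 50, 76], n=152
χ² = (6−7.01)²/7.01 + (7−13.49)²/13.49 + (28−20.50)²/20.50 + (12−7.87)²/7.87 + (15−15.13)²/15.13 + (19−23.00)²/23.00 + (8−11.12)²/11.12 + (28−21.38)²/21.38 + (29−32.50)²/32.50 = 12.1767
df = 4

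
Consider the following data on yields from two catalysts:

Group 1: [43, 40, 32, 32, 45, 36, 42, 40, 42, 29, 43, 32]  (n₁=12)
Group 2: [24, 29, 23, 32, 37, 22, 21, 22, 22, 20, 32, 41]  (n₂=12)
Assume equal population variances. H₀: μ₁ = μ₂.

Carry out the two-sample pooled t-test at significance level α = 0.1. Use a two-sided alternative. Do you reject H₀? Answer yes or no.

x̄₁=38.000, s₁=5.494, n₁=12
x̄₂=27.083, s₂=6.973, n₂=12
s_p² = [11·5.494² + 11·6.973²]/22 = 39.4053
SE = √(s_p²·(1/12+1/12)) = 2.5627
t = (38.000−27.083)/2.5627 = 4.2598
df = 22
p-value (two-sided) = 0.00032
At α=0.1: p < α → reject H₀

reject H₀: yes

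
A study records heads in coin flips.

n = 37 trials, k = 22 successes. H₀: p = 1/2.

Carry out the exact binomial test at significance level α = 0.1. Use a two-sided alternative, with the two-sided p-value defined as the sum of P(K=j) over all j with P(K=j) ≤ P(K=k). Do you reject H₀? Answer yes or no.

Exact binomial: n=37, k=22, p₀=1/2=0.5000
P(X=j) = C(n,j)·p₀^j·(1−p₀)^(n−j); p = Σ P(X=j) over j with P(X=j) ≤ P(X=22)
p-value (two-sided) = 0.32401
At α=0.1: p ≥ α → fail to reject H₀

reject H₀: no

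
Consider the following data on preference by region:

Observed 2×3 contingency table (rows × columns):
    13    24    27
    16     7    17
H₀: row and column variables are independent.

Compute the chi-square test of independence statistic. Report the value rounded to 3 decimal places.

test statistic = 6.725

Row totals [64, 40], col totals [29, 31, 44], n=104
χ² = (13−17.85)²/17.85 + (24−19.08)²/19.08 + (27−27.08)²/27.08 + (16−11.15)²/11.15 + (7−11.92)²/11.92 + (17−16.92)²/16.92 = 6.7253
df = 2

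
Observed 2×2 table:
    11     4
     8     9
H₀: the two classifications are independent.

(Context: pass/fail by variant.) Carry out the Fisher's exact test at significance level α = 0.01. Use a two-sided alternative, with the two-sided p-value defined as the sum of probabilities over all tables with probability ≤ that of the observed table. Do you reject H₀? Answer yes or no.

Margins: r₁=15, r₂=17, c₁=19, c₂=13, n=32
p_obs = C(15,11)·C(17,8)/C(32,19); sum pmf over tables with pmf ≤ p_obs
p-value (two-sided) = 0.16574
At α=0.01: p ≥ α → fail to reject H₀

reject H₀: no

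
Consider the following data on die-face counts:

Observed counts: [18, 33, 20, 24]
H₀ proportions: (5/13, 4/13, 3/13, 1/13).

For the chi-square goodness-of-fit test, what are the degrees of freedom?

df = k − 1 = 4 − 1 = 3

degrees of freedom = 3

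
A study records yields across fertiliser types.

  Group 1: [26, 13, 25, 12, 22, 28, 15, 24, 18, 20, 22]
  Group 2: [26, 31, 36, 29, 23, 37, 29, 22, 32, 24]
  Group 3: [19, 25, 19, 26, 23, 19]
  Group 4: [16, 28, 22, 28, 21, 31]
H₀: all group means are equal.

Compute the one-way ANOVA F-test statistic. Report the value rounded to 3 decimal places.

test statistic = 5.292

Group means [20.45, 28.90, 21.83, 24.33], grand mean 23.970
SSB = Σnᵢ(x̄ᵢ−x̄)² = 407.176; SSW = ΣΣ(x−x̄ᵢ)² = 743.794
MSB = 407.176/3 = 135.7253; MSW = 743.794/29 = 25.6481
F = MSB/MSW = 5.2918
df = (3, 29)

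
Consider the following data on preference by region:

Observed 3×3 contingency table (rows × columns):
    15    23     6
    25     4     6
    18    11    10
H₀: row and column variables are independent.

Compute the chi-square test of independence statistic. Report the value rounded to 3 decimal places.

Row totals [44, 35, 39], col totals [58, 38, 22], n=118
χ² = (15−21.63)²/21.63 + (23−14.17)²/14.17 + (6−8.20)²/8.20 + (25−17.20)²/17.20 + (4−11.27)²/11.27 + (6−6.53)²/6.53 + (18−19.17)²/19.17 + (11−12.56)²/12.56 + (10−7.27)²/7.27 = 17.6813
df = 4

test statistic = 17.681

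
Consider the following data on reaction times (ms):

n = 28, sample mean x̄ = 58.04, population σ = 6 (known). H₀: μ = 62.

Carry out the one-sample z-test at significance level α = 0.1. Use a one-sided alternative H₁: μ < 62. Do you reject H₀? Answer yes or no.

SE = σ/√n = 6/√28 = 1.1339
z = (x̄−μ₀)/SE = (58.04−62)/1.1339 = -3.4924
p-value (one-sided, H₁ less) = 0.00024
At α=0.1: p < α → reject H₀

reject H₀: yes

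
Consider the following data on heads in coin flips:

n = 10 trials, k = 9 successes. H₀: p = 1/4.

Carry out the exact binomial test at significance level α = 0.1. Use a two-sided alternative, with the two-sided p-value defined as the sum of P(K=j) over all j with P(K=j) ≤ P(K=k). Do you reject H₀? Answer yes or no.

reject H₀: yes

Exact binomial: n=10, k=9, p₀=1/4=0.2500
P(X=j) = C(n,j)·p₀^j·(1−p₀)^(n−j); p = Σ P(X=j) over j with P(X=j) ≤ P(X=9)
p-value (two-sided) = 0.00003
At α=0.1: p < α → reject H₀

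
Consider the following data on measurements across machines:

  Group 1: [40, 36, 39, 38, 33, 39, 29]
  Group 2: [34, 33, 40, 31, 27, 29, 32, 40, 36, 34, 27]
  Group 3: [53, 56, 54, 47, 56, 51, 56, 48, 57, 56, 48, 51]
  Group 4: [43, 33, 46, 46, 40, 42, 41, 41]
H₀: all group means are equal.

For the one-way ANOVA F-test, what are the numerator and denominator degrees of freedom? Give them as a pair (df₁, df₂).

degrees of freedom = [3, 34]

k = 4 groups, N = 38 total
df = (k−1, N−k) = (4−1, 38−4) = (3, 34)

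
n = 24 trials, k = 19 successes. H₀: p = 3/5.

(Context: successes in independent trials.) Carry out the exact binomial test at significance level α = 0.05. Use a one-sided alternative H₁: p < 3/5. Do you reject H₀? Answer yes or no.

reject H₀: no

Exact binomial: n=24, k=19, p₀=3/5=0.6000
P(X≤19) from Σ C(n,i)·p₀^i·(1−p₀)^(n−i)
p-value (one-sided, H₁ less) = 0.98655
At α=0.05: p ≥ α → fail to reject H₀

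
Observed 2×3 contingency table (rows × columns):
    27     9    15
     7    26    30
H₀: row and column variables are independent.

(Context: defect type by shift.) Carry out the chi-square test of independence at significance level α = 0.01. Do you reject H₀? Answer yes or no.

Row totals [51, 63], col totals [34, 35, 45], n=114
χ² = (27−15.21)²/15.21 + (9−15.66)²/15.66 + (15−20.13)²/20.13 + (7−18.79)²/18.79 + (26−19.34)²/19.34 + (30−24.87)²/24.87 = 24.0249
df = 2
p-value (upper-tail) = 0.00001
At α=0.01: p < α → reject H₀

reject H₀: yes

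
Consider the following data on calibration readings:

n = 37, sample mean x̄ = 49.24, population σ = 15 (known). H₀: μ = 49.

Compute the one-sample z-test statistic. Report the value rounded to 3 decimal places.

test statistic = 0.097

SE = σ/√n = 15/√37 = 2.4660
z = (x̄−μ₀)/SE = (49.24−49)/2.4660 = 0.0973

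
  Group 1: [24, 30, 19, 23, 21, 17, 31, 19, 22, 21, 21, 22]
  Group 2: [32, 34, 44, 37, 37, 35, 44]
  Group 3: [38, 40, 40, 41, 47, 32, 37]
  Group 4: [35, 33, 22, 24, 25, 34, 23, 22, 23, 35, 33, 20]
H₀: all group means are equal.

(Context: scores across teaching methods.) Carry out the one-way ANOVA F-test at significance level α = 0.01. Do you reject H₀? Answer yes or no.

Group means [22.50, 37.57, 39.29, 27.42], grand mean 29.921
SSB = Σnᵢ(x̄ᵢ−x̄)² = 1759.704; SSW = ΣΣ(x−x̄ᵢ)² = 841.060
MSB = 1759.704/3 = 586.5679; MSW = 841.060/34 = 24.7370
F = MSB/MSW = 23.7121
df = (3, 34)
p-value (upper-tail) = 0.00000
At α=0.01: p < α → reject H₀

reject H₀: yes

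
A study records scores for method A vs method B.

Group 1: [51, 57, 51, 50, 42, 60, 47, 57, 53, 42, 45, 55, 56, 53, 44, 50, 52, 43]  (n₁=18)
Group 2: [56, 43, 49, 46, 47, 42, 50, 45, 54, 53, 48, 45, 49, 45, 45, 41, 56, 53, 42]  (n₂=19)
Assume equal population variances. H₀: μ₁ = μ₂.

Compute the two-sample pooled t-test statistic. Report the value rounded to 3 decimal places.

test statistic = 1.532

x̄₁=50.444, s₁=5.565, n₁=18
x̄₂=47.842, s₂=4.752, n₂=19
s_p² = [17·5.565² + 18·4.752²]/35 = 26.6563
SE = √(s_p²·(1/18+1/19)) = 1.6982
t = (50.444−47.842)/1.6982 = 1.5324
df = 35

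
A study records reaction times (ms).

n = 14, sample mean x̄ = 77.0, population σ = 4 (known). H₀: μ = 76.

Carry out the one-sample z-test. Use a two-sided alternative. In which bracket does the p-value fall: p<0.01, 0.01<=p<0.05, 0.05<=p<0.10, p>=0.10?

SE = σ/√n = 4/√14 = 1.0690
z = (x̄−μ₀)/SE = (77.0−76)/1.0690 = 0.9354
p-value (two-sided) = 0.34957
→ bracket: p>=0.10

p-value bracket: p>=0.10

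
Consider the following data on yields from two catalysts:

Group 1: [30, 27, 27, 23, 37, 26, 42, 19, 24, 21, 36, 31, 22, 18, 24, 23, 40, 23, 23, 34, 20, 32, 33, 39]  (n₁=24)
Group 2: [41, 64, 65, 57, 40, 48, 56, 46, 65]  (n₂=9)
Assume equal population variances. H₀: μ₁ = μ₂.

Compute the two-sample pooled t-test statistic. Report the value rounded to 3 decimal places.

x̄₁=28.083, s₁=7.113, n₁=24
x̄₂=53.556, s₂=10.113, n₂=9
s_p² = [23·7.113² + 8·10.113²]/31 = 63.9373
SE = √(s_p²·(1/24+1/9)) = 3.1254
t = (28.083−53.556)/3.1254 = -8.1500
df = 31

test statistic = -8.150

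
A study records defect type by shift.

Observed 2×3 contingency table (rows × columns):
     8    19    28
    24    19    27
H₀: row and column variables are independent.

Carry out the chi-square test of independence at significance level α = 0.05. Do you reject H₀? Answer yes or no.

Row totals [55, 70], col totals [32, 38, 55], n=125
χ² = (8−14.08)²/14.08 + (19−16.72)²/16.72 + (28−24.20)²/24.20 + (24−17.92)²/17.92 + (19−21.28)²/21.28 + (27−30.80)²/30.80 = 6.3090
df = 2
p-value (upper-tail) = 0.04266
At α=0.05: p < α → reject H₀

reject H₀: yes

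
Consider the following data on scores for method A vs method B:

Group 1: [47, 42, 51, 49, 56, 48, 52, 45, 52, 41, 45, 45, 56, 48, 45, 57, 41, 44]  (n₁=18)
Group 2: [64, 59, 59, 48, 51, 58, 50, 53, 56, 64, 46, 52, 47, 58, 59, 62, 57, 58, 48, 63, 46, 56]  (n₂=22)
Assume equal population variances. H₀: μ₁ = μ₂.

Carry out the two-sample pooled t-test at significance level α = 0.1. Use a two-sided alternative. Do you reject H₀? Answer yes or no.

x̄₁=48.000, s₁=5.076, n₁=18
x̄₂=55.182, s₂=5.909, n₂=22
s_p² = [17·5.076² + 21·5.909²]/38 = 30.8230
SE = √(s_p²·(1/18+1/22)) = 1.7645
t = (48.000−55.182)/1.7645 = -4.0702
df = 38
p-value (two-sided) = 0.00023
At α=0.1: p < α → reject H₀

reject H₀: yes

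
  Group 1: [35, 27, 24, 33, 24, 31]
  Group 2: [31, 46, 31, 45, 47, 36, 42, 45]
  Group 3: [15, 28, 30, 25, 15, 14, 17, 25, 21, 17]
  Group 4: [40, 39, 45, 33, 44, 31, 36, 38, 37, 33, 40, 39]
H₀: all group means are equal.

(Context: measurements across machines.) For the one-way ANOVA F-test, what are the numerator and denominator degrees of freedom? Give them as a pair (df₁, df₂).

k = 4 groups, N = 36 total
df = (k−1, N−k) = (4−1, 36−4) = (3, 32)

degrees of freedom = [3, 32]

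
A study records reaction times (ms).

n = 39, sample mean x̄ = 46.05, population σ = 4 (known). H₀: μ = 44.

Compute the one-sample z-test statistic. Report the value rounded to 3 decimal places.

SE = σ/√n = 4/√39 = 0.6405
z = (x̄−μ₀)/SE = (46.05−44)/0.6405 = 3.2006

test statistic = 3.201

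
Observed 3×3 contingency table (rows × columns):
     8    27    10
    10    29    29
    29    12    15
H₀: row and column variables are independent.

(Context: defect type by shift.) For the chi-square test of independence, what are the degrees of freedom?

degrees of freedom = 4

df = (r−1)(c−1) = (3−1)·(3−1) = 4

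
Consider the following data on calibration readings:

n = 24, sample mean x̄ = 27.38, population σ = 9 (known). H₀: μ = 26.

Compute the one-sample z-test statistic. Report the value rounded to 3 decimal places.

test statistic = 0.751

SE = σ/√n = 9/√24 = 1.8371
z = (x̄−μ₀)/SE = (27.38−26)/1.8371 = 0.7512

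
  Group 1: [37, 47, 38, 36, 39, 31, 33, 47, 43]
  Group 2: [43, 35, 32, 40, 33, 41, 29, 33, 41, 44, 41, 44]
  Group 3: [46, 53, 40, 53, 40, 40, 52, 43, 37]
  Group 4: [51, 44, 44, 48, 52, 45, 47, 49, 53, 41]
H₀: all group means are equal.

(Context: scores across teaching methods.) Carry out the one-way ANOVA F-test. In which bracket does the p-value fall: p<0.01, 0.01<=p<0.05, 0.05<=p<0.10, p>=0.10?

p-value bracket: p<0.01

Group means [39.00, 38.00, 44.89, 47.40], grand mean 42.125
SSB = Σnᵢ(x̄ᵢ−x̄)² = 639.086; SSW = ΣΣ(x−x̄ᵢ)² = 1021.289
MSB = 639.086/3 = 213.0287; MSW = 1021.289/36 = 28.3691
F = MSB/MSW = 7.5092
df = (3, 36)
p-value (upper-tail) = 0.00050
→ bracket: p<0.01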